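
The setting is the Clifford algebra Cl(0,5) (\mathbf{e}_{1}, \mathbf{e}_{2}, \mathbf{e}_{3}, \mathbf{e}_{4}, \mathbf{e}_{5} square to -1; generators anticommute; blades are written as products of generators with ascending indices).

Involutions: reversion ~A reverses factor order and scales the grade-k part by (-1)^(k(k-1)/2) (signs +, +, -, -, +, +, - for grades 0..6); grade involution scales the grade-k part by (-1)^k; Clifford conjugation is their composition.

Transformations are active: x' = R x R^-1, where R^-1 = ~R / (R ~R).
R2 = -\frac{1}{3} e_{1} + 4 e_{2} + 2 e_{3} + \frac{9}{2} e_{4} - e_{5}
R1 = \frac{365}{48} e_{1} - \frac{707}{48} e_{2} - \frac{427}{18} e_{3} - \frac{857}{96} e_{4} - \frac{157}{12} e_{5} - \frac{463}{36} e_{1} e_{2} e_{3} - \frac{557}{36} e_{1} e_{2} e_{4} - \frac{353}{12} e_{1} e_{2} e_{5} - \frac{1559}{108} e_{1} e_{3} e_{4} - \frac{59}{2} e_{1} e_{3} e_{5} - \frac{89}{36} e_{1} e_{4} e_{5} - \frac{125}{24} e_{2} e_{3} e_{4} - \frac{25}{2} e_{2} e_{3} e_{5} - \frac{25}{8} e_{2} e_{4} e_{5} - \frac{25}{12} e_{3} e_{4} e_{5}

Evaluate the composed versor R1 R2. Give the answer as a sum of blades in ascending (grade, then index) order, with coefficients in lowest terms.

Distribute over the terms of R2 (each basis-blade product reordered to ascending indices, repeated generators contracted through their squares):
R1 (-\frac{1}{3} e_{1}) = \frac{365}{144} - \frac{707}{144} e_{1} e_{2} - \frac{427}{54} e_{1} e_{3} - \frac{857}{288} e_{1} e_{4} - \frac{157}{36} e_{1} e_{5} - \frac{463}{108} e_{2} e_{3} - \frac{557}{108} e_{2} e_{4} - \frac{353}{36} e_{2} e_{5} - \frac{1559}{324} e_{3} e_{4} - \frac{59}{6} e_{3} e_{5} - \frac{89}{108} e_{4} e_{5} - \frac{125}{72} e_{1} e_{2} e_{3} e_{4} - \frac{25}{6} e_{1} e_{2} e_{3} e_{5} - \frac{25}{24} e_{1} e_{2} e_{4} e_{5} - \frac{25}{36} e_{1} e_{3} e_{4} e_{5}
R1 (4 e_{2}) = \frac{707}{12} + \frac{365}{12} e_{1} e_{2} - \frac{463}{9} e_{1} e_{3} - \frac{557}{9} e_{1} e_{4} - \frac{353}{3} e_{1} e_{5} + \frac{854}{9} e_{2} e_{3} + \frac{857}{24} e_{2} e_{4} + \frac{157}{3} e_{2} e_{5} + \frac{125}{6} e_{3} e_{4} + 50 e_{3} e_{5} + \frac{25}{2} e_{4} e_{5} - \frac{1559}{27} e_{1} e_{2} e_{3} e_{4} - 118 e_{1} e_{2} e_{3} e_{5} - \frac{89}{9} e_{1} e_{2} e_{4} e_{5} + \frac{25}{3} e_{2} e_{3} e_{4} e_{5}
R1 (2 e_{3}) = \frac{427}{9} + \frac{463}{18} e_{1} e_{2} + \frac{365}{24} e_{1} e_{3} - \frac{1559}{54} e_{1} e_{4} - 59 e_{1} e_{5} - \frac{707}{24} e_{2} e_{3} - \frac{125}{12} e_{2} e_{4} - 25 e_{2} e_{5} + \frac{857}{48} e_{3} e_{4} + \frac{157}{6} e_{3} e_{5} + \frac{25}{6} e_{4} e_{5} + \frac{557}{18} e_{1} e_{2} e_{3} e_{4} + \frac{353}{6} e_{1} e_{2} e_{3} e_{5} - \frac{89}{18} e_{1} e_{3} e_{4} e_{5} - \frac{25}{4} e_{2} e_{3} e_{4} e_{5}
R1 (\frac{9}{2} e_{4}) = \frac{2571}{64} + \frac{557}{8} e_{1} e_{2} + \frac{1559}{24} e_{1} e_{3} + \frac{1095}{32} e_{1} e_{4} - \frac{89}{8} e_{1} e_{5} + \frac{375}{16} e_{2} e_{3} - \frac{2121}{32} e_{2} e_{4} - \frac{225}{16} e_{2} e_{5} - \frac{427}{4} e_{3} e_{4} - \frac{75}{8} e_{3} e_{5} + \frac{471}{8} e_{4} e_{5} - \frac{463}{8} e_{1} e_{2} e_{3} e_{4} + \frac{1059}{8} e_{1} e_{2} e_{4} e_{5} + \frac{531}{4} e_{1} e_{3} e_{4} e_{5} + \frac{225}{4} e_{2} e_{3} e_{4} e_{5}
R1 (-e_{5}) = -\frac{157}{12} - \frac{353}{12} e_{1} e_{2} - \frac{59}{2} e_{1} e_{3} - \frac{89}{36} e_{1} e_{4} - \frac{365}{48} e_{1} e_{5} - \frac{25}{2} e_{2} e_{3} - \frac{25}{8} e_{2} e_{4} + \frac{707}{48} e_{2} e_{5} - \frac{25}{12} e_{3} e_{4} + \frac{427}{18} e_{3} e_{5} + \frac{857}{96} e_{4} e_{5} + \frac{463}{36} e_{1} e_{2} e_{3} e_{5} + \frac{557}{36} e_{1} e_{2} e_{4} e_{5} + \frac{1559}{108} e_{1} e_{3} e_{4} e_{5} + \frac{125}{24} e_{2} e_{3} e_{4} e_{5}
Summing the partial products and collecting blades:
Answer: \frac{8703}{64} + \frac{1463}{16} e_{1} e_{2} - \frac{469}{54} e_{1} e_{3} - \frac{26779}{432} e_{1} e_{4} - \frac{28765}{144} e_{1} e_{5} + \frac{31139}{432} e_{2} e_{3} - \frac{42571}{864} e_{2} e_{4} + \frac{655}{36} e_{2} e_{5} - \frac{97145}{1296} e_{3} e_{4} + \frac{5809}{72} e_{3} e_{5} + \frac{72269}{864} e_{4} e_{5} - \frac{2333}{27} e_{1} e_{2} e_{3} e_{4} - \frac{1817}{36} e_{1} e_{2} e_{3} e_{5} + \frac{1643}{12} e_{1} e_{2} e_{4} e_{5} + \frac{15287}{108} e_{1} e_{3} e_{4} e_{5} + \frac{1525}{24} e_{2} e_{3} e_{4} e_{5}


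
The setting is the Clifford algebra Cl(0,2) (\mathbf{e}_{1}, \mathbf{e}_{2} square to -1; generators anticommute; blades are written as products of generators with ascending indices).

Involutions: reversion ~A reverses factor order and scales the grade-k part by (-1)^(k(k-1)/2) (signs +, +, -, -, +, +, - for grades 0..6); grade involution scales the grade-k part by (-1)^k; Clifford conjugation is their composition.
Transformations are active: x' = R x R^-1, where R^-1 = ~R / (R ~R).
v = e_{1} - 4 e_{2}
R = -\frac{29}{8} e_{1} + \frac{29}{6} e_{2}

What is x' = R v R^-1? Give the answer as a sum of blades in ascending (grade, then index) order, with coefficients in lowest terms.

~R = -\frac{29}{8} e_{1} + \frac{29}{6} e_{2}, and R ~R = -\frac{21025}{576}, so R^-1 = ~R / (-\frac{21025}{576}).
R v = \frac{551}{24} + \frac{29}{3} e_{1} e_{2}
Answer: \frac{89}{25} e_{1} - \frac{52}{25} e_{2}


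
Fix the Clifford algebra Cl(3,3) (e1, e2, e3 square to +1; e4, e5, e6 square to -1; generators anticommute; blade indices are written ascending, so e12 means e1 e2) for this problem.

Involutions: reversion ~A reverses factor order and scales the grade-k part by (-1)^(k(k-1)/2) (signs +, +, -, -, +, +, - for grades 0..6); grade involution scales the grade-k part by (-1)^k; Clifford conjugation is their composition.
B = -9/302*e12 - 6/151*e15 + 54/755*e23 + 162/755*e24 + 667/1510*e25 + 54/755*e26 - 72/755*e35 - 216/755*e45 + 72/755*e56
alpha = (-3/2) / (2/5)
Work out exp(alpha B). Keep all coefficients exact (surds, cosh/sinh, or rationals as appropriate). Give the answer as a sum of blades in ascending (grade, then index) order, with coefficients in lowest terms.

B^2 term by term: the squares give (-9/302)^2*(e12)^2 + (-6/151)^2*(e15)^2 + (54/755)^2*(e23)^2 + (162/755)^2*(e24)^2 + (667/1510)^2*(e25)^2 + (54/755)^2*(e26)^2 + (-72/755)^2*(e35)^2 + (-216/755)^2*(e45)^2 + (72/755)^2*(e56)^2 = 81/91204*(-1) + 36/22801*(+1) + 2916/570025*(-1) + 26244/570025*(+1) + 444889/2280100*(+1) + 2916/570025*(+1) + 5184/570025*(+1) + 46656/570025*(-1) + 5184/570025*(-1) = 4/25 (each basis 2-blade squares to minus the product of its generators' squares); cross terms between blades sharing an index anticommute and cancel; the commuting (index-disjoint) pairs give grade-4 terms 2*c*c'*(blade product), which cancel blade by blade — e1235: 648/114005 - 648/114005 = 0; e1245: 1944/114005 - 1944/114005 = 0; e1256: -648/114005 + 648/114005 = 0; e2345: -23328/570025 + 23328/570025 = 0; e2356: 7776/570025 - 7776/570025 = 0; e2456: 23328/570025 - 23328/570025 = 0 — confirming B is simple. So B^2 = 4/25.
B^2 = 4/25 — a positive square means the series sums to a boost: l = 2/5, alpha*l = -3/2, so exp(alpha B) = cosh(-3/2) + (sinh(-3/2)/(2/5))*B = cosh(3/2) + (-5*sinh(3/2)/2)*B.
Answer: cosh(3/2) + 45*sinh(3/2)/604*e12 + 15*sinh(3/2)/151*e15 - 27*sinh(3/2)/151*e23 - 81*sinh(3/2)/151*e24 - 667*sinh(3/2)/604*e25 - 27*sinh(3/2)/151*e26 + 36*sinh(3/2)/151*e35 + 108*sinh(3/2)/151*e45 - 36*sinh(3/2)/151*e56


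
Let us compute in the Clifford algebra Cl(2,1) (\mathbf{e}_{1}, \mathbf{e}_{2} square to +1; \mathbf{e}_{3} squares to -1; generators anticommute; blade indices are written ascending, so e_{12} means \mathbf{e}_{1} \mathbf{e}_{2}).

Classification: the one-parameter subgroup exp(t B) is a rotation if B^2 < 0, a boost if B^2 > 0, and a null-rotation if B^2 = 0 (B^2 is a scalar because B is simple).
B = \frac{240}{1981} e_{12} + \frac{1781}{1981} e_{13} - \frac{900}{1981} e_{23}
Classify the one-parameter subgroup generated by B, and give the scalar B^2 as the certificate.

B^2 term by term: the squares give (\frac{240}{1981})^2*(e_{12})^2 + (\frac{1781}{1981})^2*(e_{13})^2 + (-\frac{900}{1981})^2*(e_{23})^2 = \frac{57600}{3924361}*(-1) + \frac{3171961}{3924361}*(+1) + \frac{810000}{3924361}*(+1) = 1 (each basis 2-blade squares to minus the product of its generators' squares); cross terms between blades sharing an index anticommute and cancel. So B^2 = 1.
Answer: boost, certificate B^2 = 1. No conjugation can change B^2 = 1; the sign gives the class.


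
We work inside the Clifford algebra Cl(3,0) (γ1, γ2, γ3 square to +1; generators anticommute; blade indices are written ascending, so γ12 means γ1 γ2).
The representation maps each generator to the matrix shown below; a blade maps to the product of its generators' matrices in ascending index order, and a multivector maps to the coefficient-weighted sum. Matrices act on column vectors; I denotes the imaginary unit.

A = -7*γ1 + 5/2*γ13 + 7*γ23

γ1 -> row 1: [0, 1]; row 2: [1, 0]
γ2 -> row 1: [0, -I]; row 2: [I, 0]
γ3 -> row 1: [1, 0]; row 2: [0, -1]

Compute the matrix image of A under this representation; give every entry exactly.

Bivector images (products of the table entries): rho(γ13) = rho(γ1)rho(γ3) = row 1: [0, -1]; row 2: [1, 0]; rho(γ23) = rho(γ2)rho(γ3) = row 1: [0, I]; row 2: [I, 0].
M = (-7)*rho(γ1) + (5/2)*rho(γ13) + (7)*rho(γ23), summed entrywise:
Answer: row 1: [0, -19/2 + 7*I]; row 2: [-9/2 + 7*I, 0]


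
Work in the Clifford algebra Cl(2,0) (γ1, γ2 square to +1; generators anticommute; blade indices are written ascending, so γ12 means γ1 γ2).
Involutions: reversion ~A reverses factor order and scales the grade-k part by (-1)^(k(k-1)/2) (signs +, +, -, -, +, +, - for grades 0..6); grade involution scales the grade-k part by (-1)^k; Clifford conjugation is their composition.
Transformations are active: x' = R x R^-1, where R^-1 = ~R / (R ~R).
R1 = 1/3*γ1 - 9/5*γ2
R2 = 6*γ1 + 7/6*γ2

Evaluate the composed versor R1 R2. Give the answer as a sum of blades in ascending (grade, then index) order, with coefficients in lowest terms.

Distribute over the terms of R1 (each basis-blade product reordered to ascending indices, repeated generators contracted through their squares):
(1/3*γ1) R2 = 2 + 7/18*γ12
(-9/5*γ2) R2 = -21/10 + 54/5*γ12
Summing the partial products and collecting blades:
Answer: -1/10 + 1007/90*γ12


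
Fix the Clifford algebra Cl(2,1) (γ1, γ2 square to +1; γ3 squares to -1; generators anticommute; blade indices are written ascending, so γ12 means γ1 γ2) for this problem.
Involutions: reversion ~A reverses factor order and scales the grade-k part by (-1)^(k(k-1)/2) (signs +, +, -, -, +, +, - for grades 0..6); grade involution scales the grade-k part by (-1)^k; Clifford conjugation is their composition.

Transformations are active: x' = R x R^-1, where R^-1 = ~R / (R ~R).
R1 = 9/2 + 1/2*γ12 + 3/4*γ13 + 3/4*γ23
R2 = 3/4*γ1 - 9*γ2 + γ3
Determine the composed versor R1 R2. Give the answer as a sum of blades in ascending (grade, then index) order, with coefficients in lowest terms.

Distribute over the terms of R2 (each basis-blade product reordered to ascending indices, repeated generators contracted through their squares):
R1 (3/4*γ1) = 27/8*γ1 - 3/8*γ2 - 9/16*γ3 + 9/16*γ123
R1 (-9*γ2) = -9/2*γ1 - 81/2*γ2 + 27/4*γ3 + 27/4*γ123
R1 (γ3) = -3/4*γ1 - 3/4*γ2 + 9/2*γ3 + 1/2*γ123
Summing the partial products and collecting blades:
Answer: -15/8*γ1 - 333/8*γ2 + 171/16*γ3 + 125/16*γ123


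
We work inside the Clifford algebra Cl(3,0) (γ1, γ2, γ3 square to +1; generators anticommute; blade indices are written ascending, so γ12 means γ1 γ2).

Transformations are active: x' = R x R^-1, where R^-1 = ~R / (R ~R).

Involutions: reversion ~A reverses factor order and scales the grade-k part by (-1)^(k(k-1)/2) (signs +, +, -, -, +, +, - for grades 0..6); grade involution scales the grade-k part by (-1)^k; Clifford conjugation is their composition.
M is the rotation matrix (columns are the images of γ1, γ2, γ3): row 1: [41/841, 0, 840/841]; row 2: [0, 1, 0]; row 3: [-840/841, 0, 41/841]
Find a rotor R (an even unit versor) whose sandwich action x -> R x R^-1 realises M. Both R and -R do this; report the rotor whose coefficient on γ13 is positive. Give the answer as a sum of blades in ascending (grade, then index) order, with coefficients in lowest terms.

Method: write R = a + b12*γ12 + b13*γ13 + b23*γ23 with a^2 + b12^2 + b13^2 + b23^2 = 1 (so R^-1 = ~R). Expanding the columns R e_j ~R gives tr M = 4a^2 - 1 and, from the antisymmetric part, M21 - M12 = -4a*b12, M13 - M31 = 4a*b13, M32 - M23 = -4a*b23.
Here tr M = 923/841, so a^2 = (1 + tr M)/4 = 441/841 and a = ±21/29. Taking a = 21/29: M21 - M12 = 0, M13 - M31 = 1680/841, M32 - M23 = 0, giving b12 = 0, b13 = 20/29, b23 = 0, i.e. R = 21/29 + 20/29*γ13.
Its γ13 coefficient is already positive.
Answer: 21/29 + 20/29*γ13. Why the constraint matters: R and -R act identically through the sandwich — M has trace 923/841 either way — so only the sign condition on γ13 picks one of the two preimages.


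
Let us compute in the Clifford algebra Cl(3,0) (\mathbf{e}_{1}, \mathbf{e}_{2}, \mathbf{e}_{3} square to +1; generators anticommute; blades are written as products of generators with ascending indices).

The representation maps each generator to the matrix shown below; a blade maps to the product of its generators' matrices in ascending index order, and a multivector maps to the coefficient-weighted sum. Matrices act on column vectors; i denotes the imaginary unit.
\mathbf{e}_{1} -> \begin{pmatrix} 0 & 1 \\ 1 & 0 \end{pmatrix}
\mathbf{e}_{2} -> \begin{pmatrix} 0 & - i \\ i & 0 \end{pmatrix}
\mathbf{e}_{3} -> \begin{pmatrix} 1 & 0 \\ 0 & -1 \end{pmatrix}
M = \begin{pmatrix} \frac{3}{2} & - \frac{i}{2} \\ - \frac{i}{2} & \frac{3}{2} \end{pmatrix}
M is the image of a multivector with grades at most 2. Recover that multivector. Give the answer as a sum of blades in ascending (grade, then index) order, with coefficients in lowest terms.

Method: 1, rho(e_{1}), rho(e_{2}), rho(e_{3}) form a trace-orthogonal basis of the 2x2 complex matrices (tr(X Y) = 2 if X = Y, else 0), so M = m0*1 + m1*rho(e_{1}) + m2*rho(e_{2}) + m3*rho(e_{3}) with m0 = tr(M)/2 = \frac{3}{2}, m1 = tr(M rho(e_{1}))/2 = - \frac{i}{2}, m2 = tr(M rho(e_{2}))/2 = 0, m3 = tr(M rho(e_{3}))/2 = 0.
Multiplying table entries, the bivector images are rho(e_{1} e_{2}) = i*rho(e_{3}), rho(e_{1} e_{3}) = -i*rho(e_{2}), rho(e_{2} e_{3}) = i*rho(e_{1}); with real blade coefficients the real parts of m0..m3 are the coefficients of 1, e_{1}, e_{2}, e_{3} and the imaginary parts give the bivectors (e_{2} e_{3}: Im m1, e_{1} e_{3}: -Im m2, e_{1} e_{2}: Im m3).
Answer: \frac{3}{2} - \frac{1}{2} e_{2} e_{3}


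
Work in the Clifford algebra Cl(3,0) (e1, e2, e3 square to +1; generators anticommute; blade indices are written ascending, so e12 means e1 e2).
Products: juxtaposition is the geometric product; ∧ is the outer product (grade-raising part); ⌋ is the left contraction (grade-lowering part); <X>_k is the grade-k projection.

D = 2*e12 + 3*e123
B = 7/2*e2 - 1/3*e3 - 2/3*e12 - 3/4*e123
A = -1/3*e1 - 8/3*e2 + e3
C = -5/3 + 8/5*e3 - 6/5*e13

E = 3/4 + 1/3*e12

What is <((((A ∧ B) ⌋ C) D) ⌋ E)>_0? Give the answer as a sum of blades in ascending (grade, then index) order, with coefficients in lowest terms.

step 1: -7/6*e12 + 1/9*e13 - 47/18*e23 - 2/3*e123
step 2: 2/15
step 3: 4/15*e12 + 2/5*e123
step 4: -4/45
step 5: -4/45
Answer: -4/45


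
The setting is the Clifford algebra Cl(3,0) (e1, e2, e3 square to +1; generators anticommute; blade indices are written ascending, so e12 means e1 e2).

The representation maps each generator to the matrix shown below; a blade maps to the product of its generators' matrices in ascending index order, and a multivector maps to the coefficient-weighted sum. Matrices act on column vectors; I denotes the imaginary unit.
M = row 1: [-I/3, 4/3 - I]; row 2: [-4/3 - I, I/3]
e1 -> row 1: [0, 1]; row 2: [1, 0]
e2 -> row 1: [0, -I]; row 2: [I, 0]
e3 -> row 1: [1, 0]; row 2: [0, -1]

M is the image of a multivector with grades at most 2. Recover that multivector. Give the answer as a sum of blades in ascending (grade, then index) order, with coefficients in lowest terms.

Method: 1, rho(e1), rho(e2), rho(e3) form a trace-orthogonal basis of the 2x2 complex matrices (tr(X Y) = 2 if X = Y, else 0), so M = m0*1 + m1*rho(e1) + m2*rho(e2) + m3*rho(e3) with m0 = tr(M)/2 = 0, m1 = tr(M rho(e1))/2 = -I, m2 = tr(M rho(e2))/2 = 4*I/3, m3 = tr(M rho(e3))/2 = -I/3.
Multiplying table entries, the bivector images are rho(e12) = I*rho(e3), rho(e13) = -I*rho(e2), rho(e23) = I*rho(e1); with real blade coefficients the real parts of m0..m3 are the coefficients of 1, e1, e2, e3 and the imaginary parts give the bivectors (e23: Im m1, e13: -Im m2, e12: Im m3).
Answer: -1/3*e12 - 4/3*e13 - e23


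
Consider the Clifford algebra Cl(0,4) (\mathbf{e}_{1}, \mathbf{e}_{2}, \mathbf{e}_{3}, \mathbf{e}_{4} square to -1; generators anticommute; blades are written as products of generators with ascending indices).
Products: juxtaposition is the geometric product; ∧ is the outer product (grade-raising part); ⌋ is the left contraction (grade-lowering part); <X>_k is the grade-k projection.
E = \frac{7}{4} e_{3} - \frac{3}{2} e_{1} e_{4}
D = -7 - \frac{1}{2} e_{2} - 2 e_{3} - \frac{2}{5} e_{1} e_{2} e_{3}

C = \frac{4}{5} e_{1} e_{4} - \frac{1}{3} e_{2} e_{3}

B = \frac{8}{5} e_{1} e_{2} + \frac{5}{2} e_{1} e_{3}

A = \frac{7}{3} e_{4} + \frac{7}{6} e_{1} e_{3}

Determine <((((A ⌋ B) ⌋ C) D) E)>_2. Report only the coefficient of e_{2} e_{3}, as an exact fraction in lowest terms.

step 1: -\frac{35}{12}
step 2: -\frac{7}{3} e_{1} e_{4} + \frac{35}{36} e_{2} e_{3}
step 3: \frac{7}{18} e_{1} + \frac{35}{18} e_{2} - \frac{35}{72} e_{3} + \frac{49}{3} e_{1} e_{4} - \frac{245}{36} e_{2} e_{3} - \frac{7}{6} e_{1} e_{2} e_{4} - \frac{14}{3} e_{1} e_{3} e_{4} + \frac{14}{15} e_{2} e_{3} e_{4}
step 4: \frac{7301}{288} + \frac{1967}{144} e_{2} + 7 e_{3} + \frac{7}{12} e_{4} + \frac{49}{72} e_{1} e_{3} - \frac{49}{6} e_{1} e_{4} + \frac{245}{72} e_{2} e_{3} + \frac{49}{30} e_{2} e_{4} - \frac{7}{5} e_{1} e_{2} e_{3} + \frac{35}{12} e_{1} e_{2} e_{4} - \frac{469}{16} e_{1} e_{3} e_{4} + \frac{49}{4} e_{1} e_{2} e_{3} e_{4}
step 5: \frac{49}{72} e_{1} e_{3} - \frac{49}{6} e_{1} e_{4} + \frac{245}{72} e_{2} e_{3} + \frac{49}{30} e_{2} e_{4}
Answer: \frac{245}{72}


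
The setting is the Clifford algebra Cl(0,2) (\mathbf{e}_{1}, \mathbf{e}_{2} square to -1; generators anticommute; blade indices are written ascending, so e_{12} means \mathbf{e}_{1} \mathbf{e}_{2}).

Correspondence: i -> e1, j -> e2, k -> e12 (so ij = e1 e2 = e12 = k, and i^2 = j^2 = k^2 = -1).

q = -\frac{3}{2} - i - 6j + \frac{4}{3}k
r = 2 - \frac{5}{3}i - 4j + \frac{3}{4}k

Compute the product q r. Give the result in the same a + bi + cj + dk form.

In blades: q = -\frac{3}{2} - e_{1} - 6 e_{2} + \frac{4}{3} e_{12}, r = 2 - \frac{5}{3} e_{1} - 4 e_{2} + \frac{3}{4} e_{12}.
Distribute q over r term by term (generator squares from the signature, products reordered to ascending indices): (-\frac{3}{2})*r = -3 + \frac{5}{2} e_{1} + 6 e_{2} - \frac{9}{8} e_{12}; (-e_{1})*r = -\frac{5}{3} - 2 e_{1} + \frac{3}{4} e_{2} + 4 e_{12}; (-6 e_{2})*r = -24 - \frac{9}{2} e_{1} - 12 e_{2} - 10 e_{12}; (\frac{4}{3} e_{12})*r = -1 + \frac{16}{3} e_{1} - \frac{20}{9} e_{2} + \frac{8}{3} e_{12}.
Sum: -\frac{89}{3} + \frac{4}{3} e_{1} - \frac{269}{36} e_{2} - \frac{107}{24} e_{12}; translating back through the correspondence:
Answer: -\frac{89}{3} + \frac{4}{3}i - \frac{269}{36}j - \frac{107}{24}k


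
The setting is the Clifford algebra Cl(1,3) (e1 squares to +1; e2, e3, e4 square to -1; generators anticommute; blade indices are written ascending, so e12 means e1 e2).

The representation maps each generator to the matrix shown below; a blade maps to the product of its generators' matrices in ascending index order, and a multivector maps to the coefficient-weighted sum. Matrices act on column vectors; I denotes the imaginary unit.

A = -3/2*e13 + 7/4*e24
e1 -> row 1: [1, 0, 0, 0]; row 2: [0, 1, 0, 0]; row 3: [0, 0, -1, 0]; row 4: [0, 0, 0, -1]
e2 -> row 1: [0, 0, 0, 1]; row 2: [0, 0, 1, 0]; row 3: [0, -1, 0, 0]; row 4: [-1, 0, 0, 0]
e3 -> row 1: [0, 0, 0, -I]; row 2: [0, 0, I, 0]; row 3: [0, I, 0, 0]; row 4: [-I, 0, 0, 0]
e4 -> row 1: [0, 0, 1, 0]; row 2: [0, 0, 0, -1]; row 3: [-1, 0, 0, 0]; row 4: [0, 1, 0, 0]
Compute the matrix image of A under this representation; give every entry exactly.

Bivector images (products of the table entries): rho(e13) = rho(e1)rho(e3) = row 1: [0, 0, 0, -I]; row 2: [0, 0, I, 0]; row 3: [0, -I, 0, 0]; row 4: [I, 0, 0, 0]; rho(e24) = rho(e2)rho(e4) = row 1: [0, 1, 0, 0]; row 2: [-1, 0, 0, 0]; row 3: [0, 0, 0, 1]; row 4: [0, 0, -1, 0].
M = (-3/2)*rho(e13) + (7/4)*rho(e24), summed entrywise:
Answer: row 1: [0, 7/4, 0, 3*I/2]; row 2: [-7/4, 0, -3*I/2, 0]; row 3: [0, 3*I/2, 0, 7/4]; row 4: [-3*I/2, 0, -7/4, 0]


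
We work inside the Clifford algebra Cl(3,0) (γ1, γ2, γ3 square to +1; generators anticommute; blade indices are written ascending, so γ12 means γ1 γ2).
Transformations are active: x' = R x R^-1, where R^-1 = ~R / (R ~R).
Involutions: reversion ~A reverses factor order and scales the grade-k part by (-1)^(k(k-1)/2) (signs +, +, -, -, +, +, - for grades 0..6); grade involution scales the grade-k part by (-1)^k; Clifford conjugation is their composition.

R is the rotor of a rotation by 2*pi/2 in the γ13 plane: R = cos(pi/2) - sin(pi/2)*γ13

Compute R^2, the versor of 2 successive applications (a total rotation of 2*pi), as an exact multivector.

The rotor phase is half the rotation angle and phases add under composition, so 2 steps in the γ13 plane accumulate phase 2*(pi/2) = pi: R^2 = cos(pi) - sin(pi)*γ13.
cos(pi) = -1 and sin(pi) = 0, so R^2 = -1. The total rotation 2*pi is 1 full turn, so every vector returns to itself, yet the rotor is -1, on the OTHER sheet of the double cover (an odd number of 2*pi turns).
Answer: -1


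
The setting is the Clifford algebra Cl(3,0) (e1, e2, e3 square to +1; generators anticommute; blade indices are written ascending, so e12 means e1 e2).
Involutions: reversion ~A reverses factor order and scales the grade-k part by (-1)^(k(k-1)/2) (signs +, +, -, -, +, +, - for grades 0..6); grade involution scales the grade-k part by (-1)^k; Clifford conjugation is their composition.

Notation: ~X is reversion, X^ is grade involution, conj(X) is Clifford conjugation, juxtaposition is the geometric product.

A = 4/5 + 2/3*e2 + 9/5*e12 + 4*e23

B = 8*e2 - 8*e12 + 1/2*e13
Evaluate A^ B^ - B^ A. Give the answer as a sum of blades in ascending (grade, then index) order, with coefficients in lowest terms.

first term: 296/15 - 296/15*e1 - 32/5*e2 + 32*e3 - 22/5*e12 + 162/5*e13 - 9/10*e23 + 1/3*e123
second term: 136/15 + 136/15*e1 - 32/5*e2 - 32*e3 - 42/5*e12 - 158/5*e13 + 9/10*e23 - 1/3*e123
Answer: 32/3 - 144/5*e1 + 64*e3 + 4*e12 + 64*e13 - 9/5*e23 + 2/3*e123


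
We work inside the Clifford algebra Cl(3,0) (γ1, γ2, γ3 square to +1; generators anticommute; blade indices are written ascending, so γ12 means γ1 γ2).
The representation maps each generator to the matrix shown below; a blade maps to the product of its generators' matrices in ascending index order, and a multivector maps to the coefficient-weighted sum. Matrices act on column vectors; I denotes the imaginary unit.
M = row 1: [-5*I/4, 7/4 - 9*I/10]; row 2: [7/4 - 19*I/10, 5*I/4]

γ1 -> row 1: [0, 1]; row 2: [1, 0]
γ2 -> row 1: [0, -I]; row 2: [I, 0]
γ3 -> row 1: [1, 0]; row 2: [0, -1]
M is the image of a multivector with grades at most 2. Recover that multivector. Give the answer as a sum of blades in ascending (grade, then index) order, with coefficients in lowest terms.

Method: 1, rho(γ1), rho(γ2), rho(γ3) form a trace-orthogonal basis of the 2x2 complex matrices (tr(X Y) = 2 if X = Y, else 0), so M = m0*1 + m1*rho(γ1) + m2*rho(γ2) + m3*rho(γ3) with m0 = tr(M)/2 = 0, m1 = tr(M rho(γ1))/2 = 7/4 - 7*I/5, m2 = tr(M rho(γ2))/2 = -1/2, m3 = tr(M rho(γ3))/2 = -5*I/4.
Multiplying table entries, the bivector images are rho(γ12) = I*rho(γ3), rho(γ13) = -I*rho(γ2), rho(γ23) = I*rho(γ1); with real blade coefficients the real parts of m0..m3 are the coefficients of 1, γ1, γ2, γ3 and the imaginary parts give the bivectors (γ23: Im m1, γ13: -Im m2, γ12: Im m3).
Answer: 7/4*γ1 - 1/2*γ2 - 5/4*γ12 - 7/5*γ23


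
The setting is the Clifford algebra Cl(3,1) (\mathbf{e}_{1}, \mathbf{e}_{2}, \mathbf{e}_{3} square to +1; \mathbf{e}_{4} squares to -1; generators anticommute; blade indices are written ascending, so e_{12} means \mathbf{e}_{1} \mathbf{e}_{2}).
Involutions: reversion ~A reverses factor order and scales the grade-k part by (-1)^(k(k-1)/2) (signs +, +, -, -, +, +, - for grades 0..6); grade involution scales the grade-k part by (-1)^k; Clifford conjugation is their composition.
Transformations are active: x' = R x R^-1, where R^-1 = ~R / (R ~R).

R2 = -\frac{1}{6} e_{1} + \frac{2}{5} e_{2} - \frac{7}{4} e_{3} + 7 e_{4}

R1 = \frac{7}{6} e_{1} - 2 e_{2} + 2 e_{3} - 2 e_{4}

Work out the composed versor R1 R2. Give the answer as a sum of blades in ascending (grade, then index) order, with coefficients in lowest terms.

Distribute over the terms of R1 (each basis-blade product reordered to ascending indices, repeated generators contracted through their squares):
(\frac{7}{6} e_{1}) R2 = -\frac{7}{36} + \frac{7}{15} e_{12} - \frac{49}{24} e_{13} + \frac{49}{6} e_{14}
(-2 e_{2}) R2 = -\frac{4}{5} - \frac{1}{3} e_{12} + \frac{7}{2} e_{23} - 14 e_{24}
(2 e_{3}) R2 = -\frac{7}{2} + \frac{1}{3} e_{13} - \frac{4}{5} e_{23} + 14 e_{34}
(-2 e_{4}) R2 = 14 - \frac{1}{3} e_{14} + \frac{4}{5} e_{24} - \frac{7}{2} e_{34}
Summing the partial products and collecting blades:
Answer: \frac{1711}{180} + \frac{2}{15} e_{12} - \frac{41}{24} e_{13} + \frac{47}{6} e_{14} + \frac{27}{10} e_{23} - \frac{66}{5} e_{24} + \frac{21}{2} e_{34}


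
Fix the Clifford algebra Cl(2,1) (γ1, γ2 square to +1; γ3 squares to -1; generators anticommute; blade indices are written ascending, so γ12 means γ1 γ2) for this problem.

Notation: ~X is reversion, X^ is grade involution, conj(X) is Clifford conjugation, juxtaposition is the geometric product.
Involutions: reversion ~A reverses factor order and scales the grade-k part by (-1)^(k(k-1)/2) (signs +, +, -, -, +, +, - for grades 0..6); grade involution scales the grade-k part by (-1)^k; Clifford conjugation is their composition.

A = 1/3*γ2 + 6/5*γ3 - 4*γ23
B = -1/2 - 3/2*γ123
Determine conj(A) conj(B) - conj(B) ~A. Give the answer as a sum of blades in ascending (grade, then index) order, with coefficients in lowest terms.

first term: -6*γ1 + 1/6*γ2 + 3/5*γ3 - 9/5*γ12 - 1/2*γ13 - 2*γ23
second term: -6*γ1 - 1/6*γ2 - 3/5*γ3 + 9/5*γ12 + 1/2*γ13 - 2*γ23
Answer: 1/3*γ2 + 6/5*γ3 - 18/5*γ12 - γ13


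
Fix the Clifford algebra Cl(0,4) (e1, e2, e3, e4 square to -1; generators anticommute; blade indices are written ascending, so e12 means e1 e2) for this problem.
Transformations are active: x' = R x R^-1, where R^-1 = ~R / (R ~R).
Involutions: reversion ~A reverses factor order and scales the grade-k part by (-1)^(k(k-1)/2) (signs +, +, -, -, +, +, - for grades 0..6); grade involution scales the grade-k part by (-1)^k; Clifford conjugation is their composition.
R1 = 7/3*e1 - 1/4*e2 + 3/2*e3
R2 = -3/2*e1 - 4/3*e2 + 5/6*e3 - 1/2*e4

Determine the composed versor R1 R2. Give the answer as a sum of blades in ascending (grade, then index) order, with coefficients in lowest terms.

Distribute over the terms of R1 (each basis-blade product reordered to ascending indices, repeated generators contracted through their squares):
(7/3*e1) R2 = 7/2 - 28/9*e12 + 35/18*e13 - 7/6*e14
(-1/4*e2) R2 = -1/3 - 3/8*e12 - 5/24*e23 + 1/8*e24
(3/2*e3) R2 = -5/4 + 9/4*e13 + 2*e23 - 3/4*e34
Summing the partial products and collecting blades:
Answer: 23/12 - 251/72*e12 + 151/36*e13 - 7/6*e14 + 43/24*e23 + 1/8*e24 - 3/4*e34


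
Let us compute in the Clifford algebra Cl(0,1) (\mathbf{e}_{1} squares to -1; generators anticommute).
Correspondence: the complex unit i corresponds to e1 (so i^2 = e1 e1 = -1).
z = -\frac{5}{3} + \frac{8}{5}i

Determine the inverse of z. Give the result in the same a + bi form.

In blades: z = -\frac{5}{3} + \frac{8}{5} e_{1}.
With qbar = -\frac{5}{3} - \frac{8}{5} e_{1} (scalar fixed, mapped units negated), z qbar = \frac{1201}{225} (the sum of squared coefficients), so z^-1 = qbar / (\frac{1201}{225}) = -\frac{375}{1201} - \frac{360}{1201} e_{1}; translating back:
Answer: -\frac{375}{1201} - \frac{360}{1201}i


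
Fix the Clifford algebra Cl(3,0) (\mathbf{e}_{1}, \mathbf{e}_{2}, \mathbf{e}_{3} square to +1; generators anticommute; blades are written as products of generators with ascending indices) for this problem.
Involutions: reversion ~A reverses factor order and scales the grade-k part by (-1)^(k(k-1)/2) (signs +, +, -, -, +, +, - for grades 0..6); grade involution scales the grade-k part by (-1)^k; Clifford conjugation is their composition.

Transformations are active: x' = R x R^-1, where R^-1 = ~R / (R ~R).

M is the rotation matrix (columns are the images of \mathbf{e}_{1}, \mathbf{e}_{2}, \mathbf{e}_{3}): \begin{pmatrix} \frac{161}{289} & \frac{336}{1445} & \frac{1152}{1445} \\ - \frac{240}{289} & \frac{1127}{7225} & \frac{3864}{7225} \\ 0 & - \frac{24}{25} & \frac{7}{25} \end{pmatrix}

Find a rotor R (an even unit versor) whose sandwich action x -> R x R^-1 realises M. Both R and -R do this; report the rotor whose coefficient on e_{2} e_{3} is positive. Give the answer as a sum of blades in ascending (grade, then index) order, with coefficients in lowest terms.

Method: write R = a + b12*e_{1} e_{2} + b13*e_{1} e_{3} + b23*e_{2} e_{3} with a^2 + b12^2 + b13^2 + b23^2 = 1 (so R^-1 = ~R). Expanding the columns R e_j ~R gives tr M = 4a^2 - 1 and, from the antisymmetric part, M21 - M12 = -4a*b12, M13 - M31 = 4a*b13, M32 - M23 = -4a*b23.
Here tr M = \frac{287}{289}, so a^2 = (1 + tr M)/4 = \frac{144}{289} and a = ±\frac{12}{17}. Taking a = \frac{12}{17}: M21 - M12 = -\frac{1536}{1445}, M13 - M31 = \frac{1152}{1445}, M32 - M23 = -\frac{432}{289}, giving b12 = \frac{32}{85}, b13 = \frac{24}{85}, b23 = \frac{9}{17}, i.e. R = \frac{12}{17} + \frac{32}{85} e_{1} e_{2} + \frac{24}{85} e_{1} e_{3} + \frac{9}{17} e_{2} e_{3}.
Its e_{2} e_{3} coefficient is already positive.
Answer: \frac{12}{17} + \frac{32}{85} e_{1} e_{2} + \frac{24}{85} e_{1} e_{3} + \frac{9}{17} e_{2} e_{3}. Key observation: the double cover Spin(3) -> SO(3) sends R and -R to the same matrix (trace \frac{287}{289} here), so the stated sign of the e_{2} e_{3} coefficient is what selects one sheet.


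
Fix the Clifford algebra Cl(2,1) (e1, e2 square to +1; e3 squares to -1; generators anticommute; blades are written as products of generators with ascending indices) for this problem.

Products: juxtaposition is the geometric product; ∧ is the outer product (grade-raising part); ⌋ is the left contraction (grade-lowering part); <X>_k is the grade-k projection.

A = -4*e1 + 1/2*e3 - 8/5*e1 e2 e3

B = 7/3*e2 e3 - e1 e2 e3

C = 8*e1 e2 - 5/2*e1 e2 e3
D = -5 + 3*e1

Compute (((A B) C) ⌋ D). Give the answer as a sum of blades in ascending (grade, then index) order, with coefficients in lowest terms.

step 1: 8/5 - 56/15*e1 + 7/6*e2 + 1/2*e1 e2 + 4*e2 e3 - 28/3*e1 e2 e3
step 2: 58/3 - 58/3*e1 - 448/15*e2 + 911/12*e3 + 64/5*e1 e2 - 349/12*e1 e3 + 28/3*e2 e3 - 4*e1 e2 e3
step 3: -464/3 + 58*e1
Answer: -464/3 + 58*e1


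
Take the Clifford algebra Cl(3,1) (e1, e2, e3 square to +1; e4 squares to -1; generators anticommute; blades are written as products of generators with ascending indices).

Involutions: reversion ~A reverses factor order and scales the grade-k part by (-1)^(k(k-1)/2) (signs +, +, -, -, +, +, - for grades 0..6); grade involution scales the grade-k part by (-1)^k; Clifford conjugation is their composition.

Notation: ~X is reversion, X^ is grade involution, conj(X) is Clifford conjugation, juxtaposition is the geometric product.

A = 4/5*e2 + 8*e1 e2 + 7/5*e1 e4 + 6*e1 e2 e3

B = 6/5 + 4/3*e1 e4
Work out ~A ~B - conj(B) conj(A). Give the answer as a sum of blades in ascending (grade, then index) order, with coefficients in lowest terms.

first term: 28/15 + 24/25*e2 - 48/5*e1 e2 - 42/25*e1 e4 - 32/3*e2 e4 - 36/5*e1 e2 e3 + 16/15*e1 e2 e4 + 8*e2 e3 e4
second term: 28/15 - 24/25*e2 - 48/5*e1 e2 - 42/25*e1 e4 + 32/3*e2 e4 + 36/5*e1 e2 e3 - 16/15*e1 e2 e4 + 8*e2 e3 e4
Answer: 48/25*e2 - 64/3*e2 e4 - 72/5*e1 e2 e3 + 32/15*e1 e2 e4


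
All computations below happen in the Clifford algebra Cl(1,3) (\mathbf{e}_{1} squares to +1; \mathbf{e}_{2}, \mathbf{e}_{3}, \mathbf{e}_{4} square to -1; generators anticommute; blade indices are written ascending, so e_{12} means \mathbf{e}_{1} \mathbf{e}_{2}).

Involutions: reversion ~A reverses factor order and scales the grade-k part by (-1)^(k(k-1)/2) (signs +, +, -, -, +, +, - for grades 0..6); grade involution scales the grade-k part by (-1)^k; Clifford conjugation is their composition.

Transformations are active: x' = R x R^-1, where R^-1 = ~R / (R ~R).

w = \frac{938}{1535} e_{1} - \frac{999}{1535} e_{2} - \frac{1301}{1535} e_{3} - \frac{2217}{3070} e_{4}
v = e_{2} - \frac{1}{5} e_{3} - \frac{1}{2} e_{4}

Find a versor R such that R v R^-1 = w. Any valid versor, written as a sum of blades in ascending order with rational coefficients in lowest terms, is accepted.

Since q(v) = q(w) = -\frac{129}{100}, the sum R = v + w = \frac{938}{1535} e_{1} + \frac{536}{1535} e_{2} - \frac{1608}{1535} e_{3} - \frac{1876}{1535} e_{4} does the job whenever invertible.
Answer: \frac{938}{1535} e_{1} + \frac{536}{1535} e_{2} - \frac{1608}{1535} e_{3} - \frac{1876}{1535} e_{4}


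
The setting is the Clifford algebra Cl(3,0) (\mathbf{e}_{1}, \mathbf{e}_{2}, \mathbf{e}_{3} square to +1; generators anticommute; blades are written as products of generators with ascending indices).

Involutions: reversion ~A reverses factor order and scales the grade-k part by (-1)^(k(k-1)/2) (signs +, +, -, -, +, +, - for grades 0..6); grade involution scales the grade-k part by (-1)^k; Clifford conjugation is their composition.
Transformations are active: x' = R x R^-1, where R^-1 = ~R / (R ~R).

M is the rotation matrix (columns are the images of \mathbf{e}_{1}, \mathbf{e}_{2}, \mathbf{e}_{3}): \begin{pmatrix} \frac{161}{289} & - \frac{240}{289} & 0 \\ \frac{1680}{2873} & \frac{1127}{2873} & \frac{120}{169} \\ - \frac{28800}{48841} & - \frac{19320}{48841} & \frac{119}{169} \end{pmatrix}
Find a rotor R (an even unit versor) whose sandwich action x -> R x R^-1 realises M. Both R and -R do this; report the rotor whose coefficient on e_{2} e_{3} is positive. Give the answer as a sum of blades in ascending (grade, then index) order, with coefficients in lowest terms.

Method: write R = a + b12*e_{1} e_{2} + b13*e_{1} e_{3} + b23*e_{2} e_{3} with a^2 + b12^2 + b13^2 + b23^2 = 1 (so R^-1 = ~R). Expanding the columns R e_j ~R gives tr M = 4a^2 - 1 and, from the antisymmetric part, M21 - M12 = -4a*b12, M13 - M31 = 4a*b13, M32 - M23 = -4a*b23.
Here tr M = \frac{80759}{48841}, so a^2 = (1 + tr M)/4 = \frac{32400}{48841} and a = ±\frac{180}{221}. Taking a = \frac{180}{221}: M21 - M12 = \frac{69120}{48841}, M13 - M31 = \frac{28800}{48841}, M32 - M23 = -\frac{54000}{48841}, giving b12 = -\frac{96}{221}, b13 = \frac{40}{221}, b23 = \frac{75}{221}, i.e. R = \frac{180}{221} - \frac{96}{221} e_{1} e_{2} + \frac{40}{221} e_{1} e_{3} + \frac{75}{221} e_{2} e_{3}.
Its e_{2} e_{3} coefficient is already positive.
Answer: \frac{180}{221} - \frac{96}{221} e_{1} e_{2} + \frac{40}{221} e_{1} e_{3} + \frac{75}{221} e_{2} e_{3}. Why the constraint matters: R and -R act identically through the sandwich — M has trace \frac{80759}{48841} either way — so only the sign condition on e_{2} e_{3} picks one of the two preimages.


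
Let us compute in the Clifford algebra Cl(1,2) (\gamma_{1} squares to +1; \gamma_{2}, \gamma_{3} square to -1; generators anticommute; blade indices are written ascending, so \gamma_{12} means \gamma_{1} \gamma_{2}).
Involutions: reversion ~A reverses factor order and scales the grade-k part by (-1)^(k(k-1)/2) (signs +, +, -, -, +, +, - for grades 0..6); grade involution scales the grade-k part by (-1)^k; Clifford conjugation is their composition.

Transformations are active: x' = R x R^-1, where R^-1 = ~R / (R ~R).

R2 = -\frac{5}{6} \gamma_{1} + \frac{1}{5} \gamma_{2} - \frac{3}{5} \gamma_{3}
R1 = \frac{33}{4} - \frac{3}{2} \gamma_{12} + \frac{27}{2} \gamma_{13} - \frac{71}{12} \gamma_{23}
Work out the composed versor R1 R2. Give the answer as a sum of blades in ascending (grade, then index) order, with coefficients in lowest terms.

Distribute over the terms of R2 (each basis-blade product reordered to ascending indices, repeated generators contracted through their squares):
R1 (-\frac{5}{6} \gamma_{1}) = -\frac{55}{8} \gamma_{1} - \frac{5}{4} \gamma_{2} + \frac{45}{4} \gamma_{3} + \frac{355}{72} \gamma_{123}
R1 (\frac{1}{5} \gamma_{2}) = \frac{3}{10} \gamma_{1} + \frac{33}{20} \gamma_{2} - \frac{71}{60} \gamma_{3} - \frac{27}{10} \gamma_{123}
R1 (-\frac{3}{5} \gamma_{3}) = \frac{81}{10} \gamma_{1} - \frac{71}{20} \gamma_{2} - \frac{99}{20} \gamma_{3} + \frac{9}{10} \gamma_{123}
Summing the partial products and collecting blades:
Answer: \frac{61}{40} \gamma_{1} - \frac{63}{20} \gamma_{2} + \frac{307}{60} \gamma_{3} + \frac{1127}{360} \gamma_{123}


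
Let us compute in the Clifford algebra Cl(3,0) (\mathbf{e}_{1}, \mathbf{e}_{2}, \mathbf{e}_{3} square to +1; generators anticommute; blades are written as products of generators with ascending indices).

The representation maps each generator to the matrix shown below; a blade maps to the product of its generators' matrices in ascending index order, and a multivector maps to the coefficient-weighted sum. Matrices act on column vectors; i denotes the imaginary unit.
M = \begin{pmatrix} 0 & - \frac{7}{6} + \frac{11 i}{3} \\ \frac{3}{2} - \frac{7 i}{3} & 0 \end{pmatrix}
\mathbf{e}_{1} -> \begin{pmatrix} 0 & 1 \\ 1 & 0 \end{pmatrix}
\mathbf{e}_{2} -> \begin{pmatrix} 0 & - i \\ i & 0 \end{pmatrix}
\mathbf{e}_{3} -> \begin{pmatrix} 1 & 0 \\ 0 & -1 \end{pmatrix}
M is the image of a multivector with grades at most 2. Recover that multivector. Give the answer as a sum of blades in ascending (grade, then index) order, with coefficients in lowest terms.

Method: 1, rho(e_{1}), rho(e_{2}), rho(e_{3}) form a trace-orthogonal basis of the 2x2 complex matrices (tr(X Y) = 2 if X = Y, else 0), so M = m0*1 + m1*rho(e_{1}) + m2*rho(e_{2}) + m3*rho(e_{3}) with m0 = tr(M)/2 = 0, m1 = tr(M rho(e_{1}))/2 = \frac{1}{6} + \frac{2 i}{3}, m2 = tr(M rho(e_{2}))/2 = -3 - \frac{4 i}{3}, m3 = tr(M rho(e_{3}))/2 = 0.
Multiplying table entries, the bivector images are rho(e_{1} e_{2}) = i*rho(e_{3}), rho(e_{1} e_{3}) = -i*rho(e_{2}), rho(e_{2} e_{3}) = i*rho(e_{1}); with real blade coefficients the real parts of m0..m3 are the coefficients of 1, e_{1}, e_{2}, e_{3} and the imaginary parts give the bivectors (e_{2} e_{3}: Im m1, e_{1} e_{3}: -Im m2, e_{1} e_{2}: Im m3).
Answer: \frac{1}{6} e_{1} - 3 e_{2} + \frac{4}{3} e_{1} e_{3} + \frac{2}{3} e_{2} e_{3}


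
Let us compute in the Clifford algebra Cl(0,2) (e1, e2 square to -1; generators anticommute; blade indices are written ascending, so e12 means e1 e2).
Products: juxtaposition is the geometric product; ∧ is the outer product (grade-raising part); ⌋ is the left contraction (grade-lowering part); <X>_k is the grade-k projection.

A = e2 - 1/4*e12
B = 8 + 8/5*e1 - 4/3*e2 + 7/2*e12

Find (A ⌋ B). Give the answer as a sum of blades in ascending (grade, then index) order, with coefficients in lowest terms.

step 1: 53/24 + 7/2*e1
Answer: 53/24 + 7/2*e1


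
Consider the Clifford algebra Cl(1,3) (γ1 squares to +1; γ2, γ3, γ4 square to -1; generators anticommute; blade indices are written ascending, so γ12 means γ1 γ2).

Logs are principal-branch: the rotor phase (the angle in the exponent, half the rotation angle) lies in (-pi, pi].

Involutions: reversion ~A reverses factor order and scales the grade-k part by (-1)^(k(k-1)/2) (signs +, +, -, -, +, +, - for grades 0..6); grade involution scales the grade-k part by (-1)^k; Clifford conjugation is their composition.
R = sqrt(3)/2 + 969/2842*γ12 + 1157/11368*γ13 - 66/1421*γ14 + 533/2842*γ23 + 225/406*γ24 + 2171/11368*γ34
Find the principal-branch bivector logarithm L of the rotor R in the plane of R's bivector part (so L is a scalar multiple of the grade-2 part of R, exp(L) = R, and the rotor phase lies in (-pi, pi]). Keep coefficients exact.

The scalar part of R is sqrt(3)/2, which pins the rotor phase on the principal branch; dividing the bivector part by the sine of that phase recovers the unit plane, and L is the phase times that plane.
Concretely: cos(phase) = sqrt(3)/2 gives phase = ±pi/6, and since phase/sin(phase) is even the sign is immaterial: L = (phase/sin(phase)) * <R>_2 = (pi/3) * <R>_2.
Answer: 323*pi/2842*γ12 + 1157*pi/34104*γ13 - 22*pi/1421*γ14 + 533*pi/8526*γ23 + 75*pi/406*γ24 + 2171*pi/34104*γ34
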